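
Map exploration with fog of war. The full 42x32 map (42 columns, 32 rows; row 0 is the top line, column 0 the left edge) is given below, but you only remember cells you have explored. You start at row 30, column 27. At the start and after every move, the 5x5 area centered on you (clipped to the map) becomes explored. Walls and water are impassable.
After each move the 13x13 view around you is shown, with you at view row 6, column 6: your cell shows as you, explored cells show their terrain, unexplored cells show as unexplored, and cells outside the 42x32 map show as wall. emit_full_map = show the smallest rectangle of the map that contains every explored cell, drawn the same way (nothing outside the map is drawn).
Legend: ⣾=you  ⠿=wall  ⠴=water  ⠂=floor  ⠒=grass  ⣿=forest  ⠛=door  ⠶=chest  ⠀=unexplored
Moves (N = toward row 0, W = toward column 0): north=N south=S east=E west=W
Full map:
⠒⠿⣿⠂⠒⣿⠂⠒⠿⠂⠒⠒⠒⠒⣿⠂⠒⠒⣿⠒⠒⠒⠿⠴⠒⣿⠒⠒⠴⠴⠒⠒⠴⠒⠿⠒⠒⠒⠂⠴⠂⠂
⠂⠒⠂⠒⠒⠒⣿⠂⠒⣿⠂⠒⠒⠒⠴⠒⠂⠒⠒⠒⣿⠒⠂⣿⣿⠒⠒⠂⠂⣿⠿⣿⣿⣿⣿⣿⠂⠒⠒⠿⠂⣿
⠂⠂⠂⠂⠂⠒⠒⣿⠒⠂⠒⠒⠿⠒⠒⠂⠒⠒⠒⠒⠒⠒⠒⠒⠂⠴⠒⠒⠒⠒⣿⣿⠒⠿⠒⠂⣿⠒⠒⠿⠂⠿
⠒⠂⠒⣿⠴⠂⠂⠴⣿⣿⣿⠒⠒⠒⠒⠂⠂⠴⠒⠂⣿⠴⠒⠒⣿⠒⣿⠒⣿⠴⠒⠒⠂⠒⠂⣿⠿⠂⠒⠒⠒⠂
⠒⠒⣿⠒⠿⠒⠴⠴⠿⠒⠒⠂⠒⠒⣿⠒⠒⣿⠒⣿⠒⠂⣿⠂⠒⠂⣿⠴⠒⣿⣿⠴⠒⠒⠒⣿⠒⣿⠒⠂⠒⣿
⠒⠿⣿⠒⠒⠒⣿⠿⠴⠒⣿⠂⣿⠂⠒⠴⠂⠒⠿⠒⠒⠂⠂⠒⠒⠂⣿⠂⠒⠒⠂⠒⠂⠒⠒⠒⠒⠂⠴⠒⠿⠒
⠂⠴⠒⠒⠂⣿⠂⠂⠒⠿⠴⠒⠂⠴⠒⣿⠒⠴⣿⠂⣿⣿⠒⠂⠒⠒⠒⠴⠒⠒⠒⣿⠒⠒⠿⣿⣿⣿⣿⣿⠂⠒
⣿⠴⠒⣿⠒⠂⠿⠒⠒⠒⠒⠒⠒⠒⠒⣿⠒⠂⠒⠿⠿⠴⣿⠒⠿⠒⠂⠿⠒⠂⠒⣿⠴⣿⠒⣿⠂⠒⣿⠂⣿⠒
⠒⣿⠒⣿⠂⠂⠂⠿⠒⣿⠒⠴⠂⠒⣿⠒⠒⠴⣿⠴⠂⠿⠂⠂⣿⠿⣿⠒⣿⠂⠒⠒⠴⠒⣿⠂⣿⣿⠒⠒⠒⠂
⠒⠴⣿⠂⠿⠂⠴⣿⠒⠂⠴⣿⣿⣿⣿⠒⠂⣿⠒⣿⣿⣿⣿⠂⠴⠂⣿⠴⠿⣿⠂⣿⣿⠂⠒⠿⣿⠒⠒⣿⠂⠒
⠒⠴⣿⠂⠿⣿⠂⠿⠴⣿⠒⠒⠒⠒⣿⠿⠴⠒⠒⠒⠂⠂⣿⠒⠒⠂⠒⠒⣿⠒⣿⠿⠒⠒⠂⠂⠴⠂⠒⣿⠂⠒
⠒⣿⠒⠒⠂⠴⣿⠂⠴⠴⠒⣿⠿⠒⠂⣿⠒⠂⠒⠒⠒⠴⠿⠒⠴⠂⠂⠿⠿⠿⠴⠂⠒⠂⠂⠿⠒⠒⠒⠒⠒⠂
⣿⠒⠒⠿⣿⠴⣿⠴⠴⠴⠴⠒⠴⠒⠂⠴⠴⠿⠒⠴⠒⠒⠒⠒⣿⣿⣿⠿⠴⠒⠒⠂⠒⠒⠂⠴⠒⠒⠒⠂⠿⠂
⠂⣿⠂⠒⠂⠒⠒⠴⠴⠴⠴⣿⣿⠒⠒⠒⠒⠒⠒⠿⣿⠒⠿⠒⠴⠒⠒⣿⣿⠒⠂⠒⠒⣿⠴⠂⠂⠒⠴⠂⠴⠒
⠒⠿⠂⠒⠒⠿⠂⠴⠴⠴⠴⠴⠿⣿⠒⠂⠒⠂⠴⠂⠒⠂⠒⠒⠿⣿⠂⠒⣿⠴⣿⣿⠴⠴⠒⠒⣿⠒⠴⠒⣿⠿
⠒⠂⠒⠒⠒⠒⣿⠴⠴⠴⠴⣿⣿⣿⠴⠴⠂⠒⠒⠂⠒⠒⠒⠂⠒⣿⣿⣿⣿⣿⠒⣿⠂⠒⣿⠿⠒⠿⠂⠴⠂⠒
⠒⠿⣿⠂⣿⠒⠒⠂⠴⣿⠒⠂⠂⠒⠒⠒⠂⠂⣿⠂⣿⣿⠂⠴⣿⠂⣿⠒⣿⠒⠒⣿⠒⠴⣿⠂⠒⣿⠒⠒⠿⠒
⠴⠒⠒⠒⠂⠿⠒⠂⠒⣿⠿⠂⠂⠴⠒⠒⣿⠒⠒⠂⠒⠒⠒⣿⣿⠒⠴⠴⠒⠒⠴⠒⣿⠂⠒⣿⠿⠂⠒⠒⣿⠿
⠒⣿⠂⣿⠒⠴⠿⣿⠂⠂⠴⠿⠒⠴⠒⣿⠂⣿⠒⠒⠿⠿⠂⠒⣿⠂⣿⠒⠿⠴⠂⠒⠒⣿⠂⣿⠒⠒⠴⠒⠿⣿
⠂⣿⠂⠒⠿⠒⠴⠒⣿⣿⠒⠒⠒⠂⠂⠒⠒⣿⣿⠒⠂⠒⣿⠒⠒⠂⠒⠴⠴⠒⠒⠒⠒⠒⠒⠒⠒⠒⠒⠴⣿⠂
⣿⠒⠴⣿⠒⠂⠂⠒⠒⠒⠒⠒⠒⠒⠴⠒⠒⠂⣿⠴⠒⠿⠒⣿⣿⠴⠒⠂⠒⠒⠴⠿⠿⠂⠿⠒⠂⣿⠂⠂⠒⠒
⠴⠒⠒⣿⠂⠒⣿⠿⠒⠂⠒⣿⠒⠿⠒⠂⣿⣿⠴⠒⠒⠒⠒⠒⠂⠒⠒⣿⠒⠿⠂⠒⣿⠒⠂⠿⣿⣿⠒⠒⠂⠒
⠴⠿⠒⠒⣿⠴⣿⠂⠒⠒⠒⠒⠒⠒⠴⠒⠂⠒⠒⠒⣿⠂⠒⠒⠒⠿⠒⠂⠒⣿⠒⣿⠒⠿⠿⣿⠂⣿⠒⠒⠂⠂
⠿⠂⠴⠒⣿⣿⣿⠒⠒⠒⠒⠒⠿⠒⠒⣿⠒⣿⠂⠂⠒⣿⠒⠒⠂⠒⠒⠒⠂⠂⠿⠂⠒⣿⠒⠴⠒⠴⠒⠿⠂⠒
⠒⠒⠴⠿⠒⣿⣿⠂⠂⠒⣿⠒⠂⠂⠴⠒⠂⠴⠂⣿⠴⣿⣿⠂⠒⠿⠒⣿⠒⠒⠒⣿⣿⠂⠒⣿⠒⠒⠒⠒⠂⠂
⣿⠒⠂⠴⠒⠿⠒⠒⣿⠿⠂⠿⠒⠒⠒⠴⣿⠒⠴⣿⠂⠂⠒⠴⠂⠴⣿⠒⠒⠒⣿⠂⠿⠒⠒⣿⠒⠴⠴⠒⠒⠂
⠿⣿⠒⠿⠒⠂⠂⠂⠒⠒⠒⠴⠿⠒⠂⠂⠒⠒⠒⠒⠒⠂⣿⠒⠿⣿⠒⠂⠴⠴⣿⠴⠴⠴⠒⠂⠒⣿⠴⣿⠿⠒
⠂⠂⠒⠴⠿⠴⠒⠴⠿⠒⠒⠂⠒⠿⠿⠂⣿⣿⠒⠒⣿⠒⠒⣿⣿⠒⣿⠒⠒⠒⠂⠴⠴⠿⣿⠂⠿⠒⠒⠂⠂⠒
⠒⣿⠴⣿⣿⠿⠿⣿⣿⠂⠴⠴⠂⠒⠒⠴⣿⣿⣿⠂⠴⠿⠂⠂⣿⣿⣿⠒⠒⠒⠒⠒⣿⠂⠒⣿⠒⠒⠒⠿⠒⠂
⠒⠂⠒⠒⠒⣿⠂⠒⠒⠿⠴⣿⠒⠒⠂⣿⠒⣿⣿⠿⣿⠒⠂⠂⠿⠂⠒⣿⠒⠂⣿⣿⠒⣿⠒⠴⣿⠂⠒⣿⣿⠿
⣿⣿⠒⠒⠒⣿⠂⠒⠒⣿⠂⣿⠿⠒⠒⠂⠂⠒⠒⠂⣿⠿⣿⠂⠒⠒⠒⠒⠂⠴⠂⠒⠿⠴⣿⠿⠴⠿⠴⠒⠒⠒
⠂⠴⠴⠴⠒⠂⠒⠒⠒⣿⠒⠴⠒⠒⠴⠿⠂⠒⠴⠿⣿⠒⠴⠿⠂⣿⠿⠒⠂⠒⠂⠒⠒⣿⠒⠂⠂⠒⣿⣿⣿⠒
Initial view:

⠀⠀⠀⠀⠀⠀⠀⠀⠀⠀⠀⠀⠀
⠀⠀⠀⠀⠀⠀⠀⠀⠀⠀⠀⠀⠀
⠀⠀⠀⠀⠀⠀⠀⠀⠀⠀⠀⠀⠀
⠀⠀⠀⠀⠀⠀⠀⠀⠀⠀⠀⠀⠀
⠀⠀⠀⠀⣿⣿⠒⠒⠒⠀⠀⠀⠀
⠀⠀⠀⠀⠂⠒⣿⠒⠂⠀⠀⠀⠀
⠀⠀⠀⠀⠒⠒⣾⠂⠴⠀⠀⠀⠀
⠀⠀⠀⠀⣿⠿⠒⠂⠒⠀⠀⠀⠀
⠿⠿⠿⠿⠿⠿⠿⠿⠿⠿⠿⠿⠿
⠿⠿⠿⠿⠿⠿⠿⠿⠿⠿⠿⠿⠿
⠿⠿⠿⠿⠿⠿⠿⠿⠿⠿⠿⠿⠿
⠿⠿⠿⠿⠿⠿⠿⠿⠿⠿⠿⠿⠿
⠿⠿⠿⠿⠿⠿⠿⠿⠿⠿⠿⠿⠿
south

⠀⠀⠀⠀⠀⠀⠀⠀⠀⠀⠀⠀⠀
⠀⠀⠀⠀⠀⠀⠀⠀⠀⠀⠀⠀⠀
⠀⠀⠀⠀⠀⠀⠀⠀⠀⠀⠀⠀⠀
⠀⠀⠀⠀⣿⣿⠒⠒⠒⠀⠀⠀⠀
⠀⠀⠀⠀⠂⠒⣿⠒⠂⠀⠀⠀⠀
⠀⠀⠀⠀⠒⠒⠒⠂⠴⠀⠀⠀⠀
⠀⠀⠀⠀⣿⠿⣾⠂⠒⠀⠀⠀⠀
⠿⠿⠿⠿⠿⠿⠿⠿⠿⠿⠿⠿⠿
⠿⠿⠿⠿⠿⠿⠿⠿⠿⠿⠿⠿⠿
⠿⠿⠿⠿⠿⠿⠿⠿⠿⠿⠿⠿⠿
⠿⠿⠿⠿⠿⠿⠿⠿⠿⠿⠿⠿⠿
⠿⠿⠿⠿⠿⠿⠿⠿⠿⠿⠿⠿⠿
⠿⠿⠿⠿⠿⠿⠿⠿⠿⠿⠿⠿⠿

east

⠀⠀⠀⠀⠀⠀⠀⠀⠀⠀⠀⠀⠀
⠀⠀⠀⠀⠀⠀⠀⠀⠀⠀⠀⠀⠀
⠀⠀⠀⠀⠀⠀⠀⠀⠀⠀⠀⠀⠀
⠀⠀⠀⣿⣿⠒⠒⠒⠀⠀⠀⠀⠀
⠀⠀⠀⠂⠒⣿⠒⠂⣿⠀⠀⠀⠀
⠀⠀⠀⠒⠒⠒⠂⠴⠂⠀⠀⠀⠀
⠀⠀⠀⣿⠿⠒⣾⠒⠂⠀⠀⠀⠀
⠿⠿⠿⠿⠿⠿⠿⠿⠿⠿⠿⠿⠿
⠿⠿⠿⠿⠿⠿⠿⠿⠿⠿⠿⠿⠿
⠿⠿⠿⠿⠿⠿⠿⠿⠿⠿⠿⠿⠿
⠿⠿⠿⠿⠿⠿⠿⠿⠿⠿⠿⠿⠿
⠿⠿⠿⠿⠿⠿⠿⠿⠿⠿⠿⠿⠿
⠿⠿⠿⠿⠿⠿⠿⠿⠿⠿⠿⠿⠿

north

⠀⠀⠀⠀⠀⠀⠀⠀⠀⠀⠀⠀⠀
⠀⠀⠀⠀⠀⠀⠀⠀⠀⠀⠀⠀⠀
⠀⠀⠀⠀⠀⠀⠀⠀⠀⠀⠀⠀⠀
⠀⠀⠀⠀⠀⠀⠀⠀⠀⠀⠀⠀⠀
⠀⠀⠀⣿⣿⠒⠒⠒⠒⠀⠀⠀⠀
⠀⠀⠀⠂⠒⣿⠒⠂⣿⠀⠀⠀⠀
⠀⠀⠀⠒⠒⠒⣾⠴⠂⠀⠀⠀⠀
⠀⠀⠀⣿⠿⠒⠂⠒⠂⠀⠀⠀⠀
⠿⠿⠿⠿⠿⠿⠿⠿⠿⠿⠿⠿⠿
⠿⠿⠿⠿⠿⠿⠿⠿⠿⠿⠿⠿⠿
⠿⠿⠿⠿⠿⠿⠿⠿⠿⠿⠿⠿⠿
⠿⠿⠿⠿⠿⠿⠿⠿⠿⠿⠿⠿⠿
⠿⠿⠿⠿⠿⠿⠿⠿⠿⠿⠿⠿⠿

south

⠀⠀⠀⠀⠀⠀⠀⠀⠀⠀⠀⠀⠀
⠀⠀⠀⠀⠀⠀⠀⠀⠀⠀⠀⠀⠀
⠀⠀⠀⠀⠀⠀⠀⠀⠀⠀⠀⠀⠀
⠀⠀⠀⣿⣿⠒⠒⠒⠒⠀⠀⠀⠀
⠀⠀⠀⠂⠒⣿⠒⠂⣿⠀⠀⠀⠀
⠀⠀⠀⠒⠒⠒⠂⠴⠂⠀⠀⠀⠀
⠀⠀⠀⣿⠿⠒⣾⠒⠂⠀⠀⠀⠀
⠿⠿⠿⠿⠿⠿⠿⠿⠿⠿⠿⠿⠿
⠿⠿⠿⠿⠿⠿⠿⠿⠿⠿⠿⠿⠿
⠿⠿⠿⠿⠿⠿⠿⠿⠿⠿⠿⠿⠿
⠿⠿⠿⠿⠿⠿⠿⠿⠿⠿⠿⠿⠿
⠿⠿⠿⠿⠿⠿⠿⠿⠿⠿⠿⠿⠿
⠿⠿⠿⠿⠿⠿⠿⠿⠿⠿⠿⠿⠿

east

⠀⠀⠀⠀⠀⠀⠀⠀⠀⠀⠀⠀⠀
⠀⠀⠀⠀⠀⠀⠀⠀⠀⠀⠀⠀⠀
⠀⠀⠀⠀⠀⠀⠀⠀⠀⠀⠀⠀⠀
⠀⠀⣿⣿⠒⠒⠒⠒⠀⠀⠀⠀⠀
⠀⠀⠂⠒⣿⠒⠂⣿⣿⠀⠀⠀⠀
⠀⠀⠒⠒⠒⠂⠴⠂⠒⠀⠀⠀⠀
⠀⠀⣿⠿⠒⠂⣾⠂⠒⠀⠀⠀⠀
⠿⠿⠿⠿⠿⠿⠿⠿⠿⠿⠿⠿⠿
⠿⠿⠿⠿⠿⠿⠿⠿⠿⠿⠿⠿⠿
⠿⠿⠿⠿⠿⠿⠿⠿⠿⠿⠿⠿⠿
⠿⠿⠿⠿⠿⠿⠿⠿⠿⠿⠿⠿⠿
⠿⠿⠿⠿⠿⠿⠿⠿⠿⠿⠿⠿⠿
⠿⠿⠿⠿⠿⠿⠿⠿⠿⠿⠿⠿⠿

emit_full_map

⣿⣿⠒⠒⠒⠒⠀
⠂⠒⣿⠒⠂⣿⣿
⠒⠒⠒⠂⠴⠂⠒
⣿⠿⠒⠂⣾⠂⠒

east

⠀⠀⠀⠀⠀⠀⠀⠀⠀⠀⠀⠀⠀
⠀⠀⠀⠀⠀⠀⠀⠀⠀⠀⠀⠀⠀
⠀⠀⠀⠀⠀⠀⠀⠀⠀⠀⠀⠀⠀
⠀⣿⣿⠒⠒⠒⠒⠀⠀⠀⠀⠀⠀
⠀⠂⠒⣿⠒⠂⣿⣿⠒⠀⠀⠀⠀
⠀⠒⠒⠒⠂⠴⠂⠒⠿⠀⠀⠀⠀
⠀⣿⠿⠒⠂⠒⣾⠒⠒⠀⠀⠀⠀
⠿⠿⠿⠿⠿⠿⠿⠿⠿⠿⠿⠿⠿
⠿⠿⠿⠿⠿⠿⠿⠿⠿⠿⠿⠿⠿
⠿⠿⠿⠿⠿⠿⠿⠿⠿⠿⠿⠿⠿
⠿⠿⠿⠿⠿⠿⠿⠿⠿⠿⠿⠿⠿
⠿⠿⠿⠿⠿⠿⠿⠿⠿⠿⠿⠿⠿
⠿⠿⠿⠿⠿⠿⠿⠿⠿⠿⠿⠿⠿

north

⠀⠀⠀⠀⠀⠀⠀⠀⠀⠀⠀⠀⠀
⠀⠀⠀⠀⠀⠀⠀⠀⠀⠀⠀⠀⠀
⠀⠀⠀⠀⠀⠀⠀⠀⠀⠀⠀⠀⠀
⠀⠀⠀⠀⠀⠀⠀⠀⠀⠀⠀⠀⠀
⠀⣿⣿⠒⠒⠒⠒⠒⣿⠀⠀⠀⠀
⠀⠂⠒⣿⠒⠂⣿⣿⠒⠀⠀⠀⠀
⠀⠒⠒⠒⠂⠴⣾⠒⠿⠀⠀⠀⠀
⠀⣿⠿⠒⠂⠒⠂⠒⠒⠀⠀⠀⠀
⠿⠿⠿⠿⠿⠿⠿⠿⠿⠿⠿⠿⠿
⠿⠿⠿⠿⠿⠿⠿⠿⠿⠿⠿⠿⠿
⠿⠿⠿⠿⠿⠿⠿⠿⠿⠿⠿⠿⠿
⠿⠿⠿⠿⠿⠿⠿⠿⠿⠿⠿⠿⠿
⠿⠿⠿⠿⠿⠿⠿⠿⠿⠿⠿⠿⠿

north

⠀⠀⠀⠀⠀⠀⠀⠀⠀⠀⠀⠀⠀
⠀⠀⠀⠀⠀⠀⠀⠀⠀⠀⠀⠀⠀
⠀⠀⠀⠀⠀⠀⠀⠀⠀⠀⠀⠀⠀
⠀⠀⠀⠀⠀⠀⠀⠀⠀⠀⠀⠀⠀
⠀⠀⠀⠀⠒⠒⠂⠴⠴⠀⠀⠀⠀
⠀⣿⣿⠒⠒⠒⠒⠒⣿⠀⠀⠀⠀
⠀⠂⠒⣿⠒⠂⣾⣿⠒⠀⠀⠀⠀
⠀⠒⠒⠒⠂⠴⠂⠒⠿⠀⠀⠀⠀
⠀⣿⠿⠒⠂⠒⠂⠒⠒⠀⠀⠀⠀
⠿⠿⠿⠿⠿⠿⠿⠿⠿⠿⠿⠿⠿
⠿⠿⠿⠿⠿⠿⠿⠿⠿⠿⠿⠿⠿
⠿⠿⠿⠿⠿⠿⠿⠿⠿⠿⠿⠿⠿
⠿⠿⠿⠿⠿⠿⠿⠿⠿⠿⠿⠿⠿

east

⠀⠀⠀⠀⠀⠀⠀⠀⠀⠀⠀⠀⠀
⠀⠀⠀⠀⠀⠀⠀⠀⠀⠀⠀⠀⠀
⠀⠀⠀⠀⠀⠀⠀⠀⠀⠀⠀⠀⠀
⠀⠀⠀⠀⠀⠀⠀⠀⠀⠀⠀⠀⠀
⠀⠀⠀⠒⠒⠂⠴⠴⠿⠀⠀⠀⠀
⣿⣿⠒⠒⠒⠒⠒⣿⠂⠀⠀⠀⠀
⠂⠒⣿⠒⠂⣿⣾⠒⣿⠀⠀⠀⠀
⠒⠒⠒⠂⠴⠂⠒⠿⠴⠀⠀⠀⠀
⣿⠿⠒⠂⠒⠂⠒⠒⣿⠀⠀⠀⠀
⠿⠿⠿⠿⠿⠿⠿⠿⠿⠿⠿⠿⠿
⠿⠿⠿⠿⠿⠿⠿⠿⠿⠿⠿⠿⠿
⠿⠿⠿⠿⠿⠿⠿⠿⠿⠿⠿⠿⠿
⠿⠿⠿⠿⠿⠿⠿⠿⠿⠿⠿⠿⠿

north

⠀⠀⠀⠀⠀⠀⠀⠀⠀⠀⠀⠀⠀
⠀⠀⠀⠀⠀⠀⠀⠀⠀⠀⠀⠀⠀
⠀⠀⠀⠀⠀⠀⠀⠀⠀⠀⠀⠀⠀
⠀⠀⠀⠀⠀⠀⠀⠀⠀⠀⠀⠀⠀
⠀⠀⠀⠀⠴⣿⠴⠴⠴⠀⠀⠀⠀
⠀⠀⠀⠒⠒⠂⠴⠴⠿⠀⠀⠀⠀
⣿⣿⠒⠒⠒⠒⣾⣿⠂⠀⠀⠀⠀
⠂⠒⣿⠒⠂⣿⣿⠒⣿⠀⠀⠀⠀
⠒⠒⠒⠂⠴⠂⠒⠿⠴⠀⠀⠀⠀
⣿⠿⠒⠂⠒⠂⠒⠒⣿⠀⠀⠀⠀
⠿⠿⠿⠿⠿⠿⠿⠿⠿⠿⠿⠿⠿
⠿⠿⠿⠿⠿⠿⠿⠿⠿⠿⠿⠿⠿
⠿⠿⠿⠿⠿⠿⠿⠿⠿⠿⠿⠿⠿

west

⠀⠀⠀⠀⠀⠀⠀⠀⠀⠀⠀⠀⠀
⠀⠀⠀⠀⠀⠀⠀⠀⠀⠀⠀⠀⠀
⠀⠀⠀⠀⠀⠀⠀⠀⠀⠀⠀⠀⠀
⠀⠀⠀⠀⠀⠀⠀⠀⠀⠀⠀⠀⠀
⠀⠀⠀⠀⠴⠴⣿⠴⠴⠴⠀⠀⠀
⠀⠀⠀⠀⠒⠒⠂⠴⠴⠿⠀⠀⠀
⠀⣿⣿⠒⠒⠒⣾⠒⣿⠂⠀⠀⠀
⠀⠂⠒⣿⠒⠂⣿⣿⠒⣿⠀⠀⠀
⠀⠒⠒⠒⠂⠴⠂⠒⠿⠴⠀⠀⠀
⠀⣿⠿⠒⠂⠒⠂⠒⠒⣿⠀⠀⠀
⠿⠿⠿⠿⠿⠿⠿⠿⠿⠿⠿⠿⠿
⠿⠿⠿⠿⠿⠿⠿⠿⠿⠿⠿⠿⠿
⠿⠿⠿⠿⠿⠿⠿⠿⠿⠿⠿⠿⠿

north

⠀⠀⠀⠀⠀⠀⠀⠀⠀⠀⠀⠀⠀
⠀⠀⠀⠀⠀⠀⠀⠀⠀⠀⠀⠀⠀
⠀⠀⠀⠀⠀⠀⠀⠀⠀⠀⠀⠀⠀
⠀⠀⠀⠀⠀⠀⠀⠀⠀⠀⠀⠀⠀
⠀⠀⠀⠀⠒⠒⣿⠂⠿⠀⠀⠀⠀
⠀⠀⠀⠀⠴⠴⣿⠴⠴⠴⠀⠀⠀
⠀⠀⠀⠀⠒⠒⣾⠴⠴⠿⠀⠀⠀
⠀⣿⣿⠒⠒⠒⠒⠒⣿⠂⠀⠀⠀
⠀⠂⠒⣿⠒⠂⣿⣿⠒⣿⠀⠀⠀
⠀⠒⠒⠒⠂⠴⠂⠒⠿⠴⠀⠀⠀
⠀⣿⠿⠒⠂⠒⠂⠒⠒⣿⠀⠀⠀
⠿⠿⠿⠿⠿⠿⠿⠿⠿⠿⠿⠿⠿
⠿⠿⠿⠿⠿⠿⠿⠿⠿⠿⠿⠿⠿

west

⠀⠀⠀⠀⠀⠀⠀⠀⠀⠀⠀⠀⠀
⠀⠀⠀⠀⠀⠀⠀⠀⠀⠀⠀⠀⠀
⠀⠀⠀⠀⠀⠀⠀⠀⠀⠀⠀⠀⠀
⠀⠀⠀⠀⠀⠀⠀⠀⠀⠀⠀⠀⠀
⠀⠀⠀⠀⠒⠒⠒⣿⠂⠿⠀⠀⠀
⠀⠀⠀⠀⠂⠴⠴⣿⠴⠴⠴⠀⠀
⠀⠀⠀⠀⠒⠒⣾⠂⠴⠴⠿⠀⠀
⠀⠀⣿⣿⠒⠒⠒⠒⠒⣿⠂⠀⠀
⠀⠀⠂⠒⣿⠒⠂⣿⣿⠒⣿⠀⠀
⠀⠀⠒⠒⠒⠂⠴⠂⠒⠿⠴⠀⠀
⠀⠀⣿⠿⠒⠂⠒⠂⠒⠒⣿⠀⠀
⠿⠿⠿⠿⠿⠿⠿⠿⠿⠿⠿⠿⠿
⠿⠿⠿⠿⠿⠿⠿⠿⠿⠿⠿⠿⠿

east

⠀⠀⠀⠀⠀⠀⠀⠀⠀⠀⠀⠀⠀
⠀⠀⠀⠀⠀⠀⠀⠀⠀⠀⠀⠀⠀
⠀⠀⠀⠀⠀⠀⠀⠀⠀⠀⠀⠀⠀
⠀⠀⠀⠀⠀⠀⠀⠀⠀⠀⠀⠀⠀
⠀⠀⠀⠒⠒⠒⣿⠂⠿⠀⠀⠀⠀
⠀⠀⠀⠂⠴⠴⣿⠴⠴⠴⠀⠀⠀
⠀⠀⠀⠒⠒⠒⣾⠴⠴⠿⠀⠀⠀
⠀⣿⣿⠒⠒⠒⠒⠒⣿⠂⠀⠀⠀
⠀⠂⠒⣿⠒⠂⣿⣿⠒⣿⠀⠀⠀
⠀⠒⠒⠒⠂⠴⠂⠒⠿⠴⠀⠀⠀
⠀⣿⠿⠒⠂⠒⠂⠒⠒⣿⠀⠀⠀
⠿⠿⠿⠿⠿⠿⠿⠿⠿⠿⠿⠿⠿
⠿⠿⠿⠿⠿⠿⠿⠿⠿⠿⠿⠿⠿

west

⠀⠀⠀⠀⠀⠀⠀⠀⠀⠀⠀⠀⠀
⠀⠀⠀⠀⠀⠀⠀⠀⠀⠀⠀⠀⠀
⠀⠀⠀⠀⠀⠀⠀⠀⠀⠀⠀⠀⠀
⠀⠀⠀⠀⠀⠀⠀⠀⠀⠀⠀⠀⠀
⠀⠀⠀⠀⠒⠒⠒⣿⠂⠿⠀⠀⠀
⠀⠀⠀⠀⠂⠴⠴⣿⠴⠴⠴⠀⠀
⠀⠀⠀⠀⠒⠒⣾⠂⠴⠴⠿⠀⠀
⠀⠀⣿⣿⠒⠒⠒⠒⠒⣿⠂⠀⠀
⠀⠀⠂⠒⣿⠒⠂⣿⣿⠒⣿⠀⠀
⠀⠀⠒⠒⠒⠂⠴⠂⠒⠿⠴⠀⠀
⠀⠀⣿⠿⠒⠂⠒⠂⠒⠒⣿⠀⠀
⠿⠿⠿⠿⠿⠿⠿⠿⠿⠿⠿⠿⠿
⠿⠿⠿⠿⠿⠿⠿⠿⠿⠿⠿⠿⠿

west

⠀⠀⠀⠀⠀⠀⠀⠀⠀⠀⠀⠀⠀
⠀⠀⠀⠀⠀⠀⠀⠀⠀⠀⠀⠀⠀
⠀⠀⠀⠀⠀⠀⠀⠀⠀⠀⠀⠀⠀
⠀⠀⠀⠀⠀⠀⠀⠀⠀⠀⠀⠀⠀
⠀⠀⠀⠀⣿⠒⠒⠒⣿⠂⠿⠀⠀
⠀⠀⠀⠀⠒⠂⠴⠴⣿⠴⠴⠴⠀
⠀⠀⠀⠀⣿⠒⣾⠒⠂⠴⠴⠿⠀
⠀⠀⠀⣿⣿⠒⠒⠒⠒⠒⣿⠂⠀
⠀⠀⠀⠂⠒⣿⠒⠂⣿⣿⠒⣿⠀
⠀⠀⠀⠒⠒⠒⠂⠴⠂⠒⠿⠴⠀
⠀⠀⠀⣿⠿⠒⠂⠒⠂⠒⠒⣿⠀
⠿⠿⠿⠿⠿⠿⠿⠿⠿⠿⠿⠿⠿
⠿⠿⠿⠿⠿⠿⠿⠿⠿⠿⠿⠿⠿

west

⠀⠀⠀⠀⠀⠀⠀⠀⠀⠀⠀⠀⠀
⠀⠀⠀⠀⠀⠀⠀⠀⠀⠀⠀⠀⠀
⠀⠀⠀⠀⠀⠀⠀⠀⠀⠀⠀⠀⠀
⠀⠀⠀⠀⠀⠀⠀⠀⠀⠀⠀⠀⠀
⠀⠀⠀⠀⠴⣿⠒⠒⠒⣿⠂⠿⠀
⠀⠀⠀⠀⣿⠒⠂⠴⠴⣿⠴⠴⠴
⠀⠀⠀⠀⠒⣿⣾⠒⠒⠂⠴⠴⠿
⠀⠀⠀⠀⣿⣿⠒⠒⠒⠒⠒⣿⠂
⠀⠀⠀⠀⠂⠒⣿⠒⠂⣿⣿⠒⣿
⠀⠀⠀⠀⠒⠒⠒⠂⠴⠂⠒⠿⠴
⠀⠀⠀⠀⣿⠿⠒⠂⠒⠂⠒⠒⣿
⠿⠿⠿⠿⠿⠿⠿⠿⠿⠿⠿⠿⠿
⠿⠿⠿⠿⠿⠿⠿⠿⠿⠿⠿⠿⠿

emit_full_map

⠴⣿⠒⠒⠒⣿⠂⠿⠀
⣿⠒⠂⠴⠴⣿⠴⠴⠴
⠒⣿⣾⠒⠒⠂⠴⠴⠿
⣿⣿⠒⠒⠒⠒⠒⣿⠂
⠂⠒⣿⠒⠂⣿⣿⠒⣿
⠒⠒⠒⠂⠴⠂⠒⠿⠴
⣿⠿⠒⠂⠒⠂⠒⠒⣿

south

⠀⠀⠀⠀⠀⠀⠀⠀⠀⠀⠀⠀⠀
⠀⠀⠀⠀⠀⠀⠀⠀⠀⠀⠀⠀⠀
⠀⠀⠀⠀⠀⠀⠀⠀⠀⠀⠀⠀⠀
⠀⠀⠀⠀⠴⣿⠒⠒⠒⣿⠂⠿⠀
⠀⠀⠀⠀⣿⠒⠂⠴⠴⣿⠴⠴⠴
⠀⠀⠀⠀⠒⣿⠒⠒⠒⠂⠴⠴⠿
⠀⠀⠀⠀⣿⣿⣾⠒⠒⠒⠒⣿⠂
⠀⠀⠀⠀⠂⠒⣿⠒⠂⣿⣿⠒⣿
⠀⠀⠀⠀⠒⠒⠒⠂⠴⠂⠒⠿⠴
⠀⠀⠀⠀⣿⠿⠒⠂⠒⠂⠒⠒⣿
⠿⠿⠿⠿⠿⠿⠿⠿⠿⠿⠿⠿⠿
⠿⠿⠿⠿⠿⠿⠿⠿⠿⠿⠿⠿⠿
⠿⠿⠿⠿⠿⠿⠿⠿⠿⠿⠿⠿⠿

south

⠀⠀⠀⠀⠀⠀⠀⠀⠀⠀⠀⠀⠀
⠀⠀⠀⠀⠀⠀⠀⠀⠀⠀⠀⠀⠀
⠀⠀⠀⠀⠴⣿⠒⠒⠒⣿⠂⠿⠀
⠀⠀⠀⠀⣿⠒⠂⠴⠴⣿⠴⠴⠴
⠀⠀⠀⠀⠒⣿⠒⠒⠒⠂⠴⠴⠿
⠀⠀⠀⠀⣿⣿⠒⠒⠒⠒⠒⣿⠂
⠀⠀⠀⠀⠂⠒⣾⠒⠂⣿⣿⠒⣿
⠀⠀⠀⠀⠒⠒⠒⠂⠴⠂⠒⠿⠴
⠀⠀⠀⠀⣿⠿⠒⠂⠒⠂⠒⠒⣿
⠿⠿⠿⠿⠿⠿⠿⠿⠿⠿⠿⠿⠿
⠿⠿⠿⠿⠿⠿⠿⠿⠿⠿⠿⠿⠿
⠿⠿⠿⠿⠿⠿⠿⠿⠿⠿⠿⠿⠿
⠿⠿⠿⠿⠿⠿⠿⠿⠿⠿⠿⠿⠿

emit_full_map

⠴⣿⠒⠒⠒⣿⠂⠿⠀
⣿⠒⠂⠴⠴⣿⠴⠴⠴
⠒⣿⠒⠒⠒⠂⠴⠴⠿
⣿⣿⠒⠒⠒⠒⠒⣿⠂
⠂⠒⣾⠒⠂⣿⣿⠒⣿
⠒⠒⠒⠂⠴⠂⠒⠿⠴
⣿⠿⠒⠂⠒⠂⠒⠒⣿


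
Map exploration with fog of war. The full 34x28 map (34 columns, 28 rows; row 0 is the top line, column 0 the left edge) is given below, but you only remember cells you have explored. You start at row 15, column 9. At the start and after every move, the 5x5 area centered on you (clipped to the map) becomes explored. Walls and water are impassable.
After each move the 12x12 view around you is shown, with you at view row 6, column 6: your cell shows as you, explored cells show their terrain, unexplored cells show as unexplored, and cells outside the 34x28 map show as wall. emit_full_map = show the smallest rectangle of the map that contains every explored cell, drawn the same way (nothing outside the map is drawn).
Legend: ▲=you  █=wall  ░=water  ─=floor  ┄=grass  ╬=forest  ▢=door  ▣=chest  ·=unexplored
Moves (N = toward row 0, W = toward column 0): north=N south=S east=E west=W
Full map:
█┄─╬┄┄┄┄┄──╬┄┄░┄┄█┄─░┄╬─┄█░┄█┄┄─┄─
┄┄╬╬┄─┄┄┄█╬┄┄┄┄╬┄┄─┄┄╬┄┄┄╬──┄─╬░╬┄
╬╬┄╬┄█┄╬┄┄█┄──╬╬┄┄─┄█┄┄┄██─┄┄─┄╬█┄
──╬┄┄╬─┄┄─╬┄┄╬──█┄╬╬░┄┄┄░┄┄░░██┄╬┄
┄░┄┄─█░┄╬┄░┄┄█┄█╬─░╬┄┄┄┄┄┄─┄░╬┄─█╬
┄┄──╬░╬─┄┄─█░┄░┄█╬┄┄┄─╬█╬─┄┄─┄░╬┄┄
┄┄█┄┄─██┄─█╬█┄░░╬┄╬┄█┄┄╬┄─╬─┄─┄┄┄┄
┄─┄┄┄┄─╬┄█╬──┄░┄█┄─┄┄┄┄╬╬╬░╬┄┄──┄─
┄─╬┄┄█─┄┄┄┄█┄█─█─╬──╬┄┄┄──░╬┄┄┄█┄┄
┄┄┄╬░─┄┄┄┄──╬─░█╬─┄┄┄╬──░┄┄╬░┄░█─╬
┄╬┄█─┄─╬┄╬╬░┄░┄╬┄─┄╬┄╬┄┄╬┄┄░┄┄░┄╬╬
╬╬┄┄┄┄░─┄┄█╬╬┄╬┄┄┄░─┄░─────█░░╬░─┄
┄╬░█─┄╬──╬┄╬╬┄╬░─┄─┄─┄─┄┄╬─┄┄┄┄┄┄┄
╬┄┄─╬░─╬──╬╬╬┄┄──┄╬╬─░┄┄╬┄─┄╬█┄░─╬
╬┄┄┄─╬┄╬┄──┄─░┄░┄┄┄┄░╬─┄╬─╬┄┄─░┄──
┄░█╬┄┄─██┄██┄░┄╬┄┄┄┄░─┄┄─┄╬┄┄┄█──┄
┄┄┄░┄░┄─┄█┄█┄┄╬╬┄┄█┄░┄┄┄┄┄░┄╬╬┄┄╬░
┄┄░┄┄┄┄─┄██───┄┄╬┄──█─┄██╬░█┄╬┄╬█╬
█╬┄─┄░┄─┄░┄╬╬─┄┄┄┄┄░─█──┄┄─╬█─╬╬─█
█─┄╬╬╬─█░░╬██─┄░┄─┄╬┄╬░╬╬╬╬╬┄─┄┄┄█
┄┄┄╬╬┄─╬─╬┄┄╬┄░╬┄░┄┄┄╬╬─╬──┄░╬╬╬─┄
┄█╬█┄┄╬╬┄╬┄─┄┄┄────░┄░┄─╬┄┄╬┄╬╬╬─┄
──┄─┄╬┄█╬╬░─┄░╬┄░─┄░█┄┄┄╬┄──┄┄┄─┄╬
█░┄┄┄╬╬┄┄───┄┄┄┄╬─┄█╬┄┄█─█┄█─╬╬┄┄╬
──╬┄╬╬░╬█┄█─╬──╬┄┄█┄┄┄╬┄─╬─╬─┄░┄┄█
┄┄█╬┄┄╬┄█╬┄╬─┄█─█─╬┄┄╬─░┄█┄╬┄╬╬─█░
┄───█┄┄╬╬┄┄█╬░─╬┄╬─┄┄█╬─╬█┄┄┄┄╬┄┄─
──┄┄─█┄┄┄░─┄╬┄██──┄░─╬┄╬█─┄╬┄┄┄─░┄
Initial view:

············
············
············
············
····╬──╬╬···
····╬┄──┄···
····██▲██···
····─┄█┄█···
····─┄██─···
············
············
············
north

············
············
············
············
····──╬┄╬···
····╬──╬╬···
····╬┄▲─┄···
····██┄██···
····─┄█┄█···
····─┄██─···
············
············

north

············
············
············
············
····─┄┄█╬···
····──╬┄╬···
····╬─▲╬╬···
····╬┄──┄···
····██┄██···
····─┄█┄█···
····─┄██─···
············

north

············
············
············
············
····╬┄╬╬░···
····─┄┄█╬···
····──▲┄╬···
····╬──╬╬···
····╬┄──┄···
····██┄██···
····─┄█┄█···
····─┄██─···

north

············
············
············
············
····┄┄┄──···
····╬┄╬╬░···
····─┄▲█╬···
····──╬┄╬···
····╬──╬╬···
····╬┄──┄···
····██┄██···
····─┄█┄█···

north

············
············
············
············
····┄┄┄┄█···
····┄┄┄──···
····╬┄▲╬░···
····─┄┄█╬···
····──╬┄╬···
····╬──╬╬···
····╬┄──┄···
····██┄██···

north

············
············
············
············
····╬┄█╬─···
····┄┄┄┄█···
····┄┄▲──···
····╬┄╬╬░···
····─┄┄█╬···
····──╬┄╬···
····╬──╬╬···
····╬┄──┄···

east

············
············
············
············
···╬┄█╬──···
···┄┄┄┄█┄···
···┄┄┄▲─╬···
···╬┄╬╬░┄···
···─┄┄█╬╬···
···──╬┄╬····
···╬──╬╬····
···╬┄──┄····

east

············
············
············
············
··╬┄█╬──┄···
··┄┄┄┄█┄█···
··┄┄┄─▲╬─···
··╬┄╬╬░┄░···
··─┄┄█╬╬┄···
··──╬┄╬·····
··╬──╬╬·····
··╬┄──┄·····

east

············
············
············
············
·╬┄█╬──┄░···
·┄┄┄┄█┄█─···
·┄┄┄──▲─░···
·╬┄╬╬░┄░┄···
·─┄┄█╬╬┄╬···
·──╬┄╬······
·╬──╬╬······
·╬┄──┄······

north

············
············
············
············
····█╬█┄░···
·╬┄█╬──┄░···
·┄┄┄┄█▲█─···
·┄┄┄──╬─░···
·╬┄╬╬░┄░┄···
·─┄┄█╬╬┄╬···
·──╬┄╬······
·╬──╬╬······

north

············
············
············
············
····─█░┄░···
····█╬█┄░···
·╬┄█╬─▲┄░···
·┄┄┄┄█┄█─···
·┄┄┄──╬─░···
·╬┄╬╬░┄░┄···
·─┄┄█╬╬┄╬···
·──╬┄╬······

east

············
············
············
············
···─█░┄░┄···
···█╬█┄░░···
╬┄█╬──▲░┄···
┄┄┄┄█┄█─█···
┄┄┄──╬─░█···
╬┄╬╬░┄░┄····
─┄┄█╬╬┄╬····
──╬┄╬·······

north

············
············
············
············
····┄┄█┄█···
···─█░┄░┄···
···█╬█▲░░···
╬┄█╬──┄░┄···
┄┄┄┄█┄█─█···
┄┄┄──╬─░█···
╬┄╬╬░┄░┄····
─┄┄█╬╬┄╬····

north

████████████
············
············
············
····┄┄╬──···
····┄┄█┄█···
···─█░▲░┄···
···█╬█┄░░···
╬┄█╬──┄░┄···
┄┄┄┄█┄█─█···
┄┄┄──╬─░█···
╬┄╬╬░┄░┄····

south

············
············
············
····┄┄╬──···
····┄┄█┄█···
···─█░┄░┄···
···█╬█▲░░···
╬┄█╬──┄░┄···
┄┄┄┄█┄█─█···
┄┄┄──╬─░█···
╬┄╬╬░┄░┄····
─┄┄█╬╬┄╬····

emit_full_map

····┄┄╬──
····┄┄█┄█
···─█░┄░┄
···█╬█▲░░
╬┄█╬──┄░┄
┄┄┄┄█┄█─█
┄┄┄──╬─░█
╬┄╬╬░┄░┄·
─┄┄█╬╬┄╬·
──╬┄╬····
╬──╬╬····
╬┄──┄····
██┄██····
─┄█┄█····
─┄██─····

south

············
············
····┄┄╬──···
····┄┄█┄█···
···─█░┄░┄···
···█╬█┄░░···
╬┄█╬──▲░┄···
┄┄┄┄█┄█─█···
┄┄┄──╬─░█···
╬┄╬╬░┄░┄····
─┄┄█╬╬┄╬····
──╬┄╬·······

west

············
············
·····┄┄╬──··
·····┄┄█┄█··
····─█░┄░┄··
····█╬█┄░░··
·╬┄█╬─▲┄░┄··
·┄┄┄┄█┄█─█··
·┄┄┄──╬─░█··
·╬┄╬╬░┄░┄···
·─┄┄█╬╬┄╬···
·──╬┄╬······

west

············
············
······┄┄╬──·
······┄┄█┄█·
····┄─█░┄░┄·
····─█╬█┄░░·
··╬┄█╬▲─┄░┄·
··┄┄┄┄█┄█─█·
··┄┄┄──╬─░█·
··╬┄╬╬░┄░┄··
··─┄┄█╬╬┄╬··
··──╬┄╬·····

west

············
············
·······┄┄╬──
·······┄┄█┄█
····┄┄─█░┄░┄
····┄─█╬█┄░░
···╬┄█▲──┄░┄
···┄┄┄┄█┄█─█
···┄┄┄──╬─░█
···╬┄╬╬░┄░┄·
···─┄┄█╬╬┄╬·
···──╬┄╬····

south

············
·······┄┄╬──
·······┄┄█┄█
····┄┄─█░┄░┄
····┄─█╬█┄░░
···╬┄█╬──┄░┄
···┄┄┄▲█┄█─█
···┄┄┄──╬─░█
···╬┄╬╬░┄░┄·
···─┄┄█╬╬┄╬·
···──╬┄╬····
···╬──╬╬····

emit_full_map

····┄┄╬──
····┄┄█┄█
·┄┄─█░┄░┄
·┄─█╬█┄░░
╬┄█╬──┄░┄
┄┄┄▲█┄█─█
┄┄┄──╬─░█
╬┄╬╬░┄░┄·
─┄┄█╬╬┄╬·
──╬┄╬····
╬──╬╬····
╬┄──┄····
██┄██····
─┄█┄█····
─┄██─····

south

·······┄┄╬──
·······┄┄█┄█
····┄┄─█░┄░┄
····┄─█╬█┄░░
···╬┄█╬──┄░┄
···┄┄┄┄█┄█─█
···┄┄┄▲─╬─░█
···╬┄╬╬░┄░┄·
···─┄┄█╬╬┄╬·
···──╬┄╬····
···╬──╬╬····
···╬┄──┄····

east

······┄┄╬──·
······┄┄█┄█·
···┄┄─█░┄░┄·
···┄─█╬█┄░░·
··╬┄█╬──┄░┄·
··┄┄┄┄█┄█─█·
··┄┄┄─▲╬─░█·
··╬┄╬╬░┄░┄··
··─┄┄█╬╬┄╬··
··──╬┄╬·····
··╬──╬╬·····
··╬┄──┄·····

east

·····┄┄╬──··
·····┄┄█┄█··
··┄┄─█░┄░┄··
··┄─█╬█┄░░··
·╬┄█╬──┄░┄··
·┄┄┄┄█┄█─█··
·┄┄┄──▲─░█··
·╬┄╬╬░┄░┄···
·─┄┄█╬╬┄╬···
·──╬┄╬······
·╬──╬╬······
·╬┄──┄······

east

····┄┄╬──···
····┄┄█┄█···
·┄┄─█░┄░┄···
·┄─█╬█┄░░···
╬┄█╬──┄░┄···
┄┄┄┄█┄█─█···
┄┄┄──╬▲░█···
╬┄╬╬░┄░┄╬···
─┄┄█╬╬┄╬┄···
──╬┄╬·······
╬──╬╬·······
╬┄──┄·······

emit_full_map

····┄┄╬──
····┄┄█┄█
·┄┄─█░┄░┄
·┄─█╬█┄░░
╬┄█╬──┄░┄
┄┄┄┄█┄█─█
┄┄┄──╬▲░█
╬┄╬╬░┄░┄╬
─┄┄█╬╬┄╬┄
──╬┄╬····
╬──╬╬····
╬┄──┄····
██┄██····
─┄█┄█····
─┄██─····


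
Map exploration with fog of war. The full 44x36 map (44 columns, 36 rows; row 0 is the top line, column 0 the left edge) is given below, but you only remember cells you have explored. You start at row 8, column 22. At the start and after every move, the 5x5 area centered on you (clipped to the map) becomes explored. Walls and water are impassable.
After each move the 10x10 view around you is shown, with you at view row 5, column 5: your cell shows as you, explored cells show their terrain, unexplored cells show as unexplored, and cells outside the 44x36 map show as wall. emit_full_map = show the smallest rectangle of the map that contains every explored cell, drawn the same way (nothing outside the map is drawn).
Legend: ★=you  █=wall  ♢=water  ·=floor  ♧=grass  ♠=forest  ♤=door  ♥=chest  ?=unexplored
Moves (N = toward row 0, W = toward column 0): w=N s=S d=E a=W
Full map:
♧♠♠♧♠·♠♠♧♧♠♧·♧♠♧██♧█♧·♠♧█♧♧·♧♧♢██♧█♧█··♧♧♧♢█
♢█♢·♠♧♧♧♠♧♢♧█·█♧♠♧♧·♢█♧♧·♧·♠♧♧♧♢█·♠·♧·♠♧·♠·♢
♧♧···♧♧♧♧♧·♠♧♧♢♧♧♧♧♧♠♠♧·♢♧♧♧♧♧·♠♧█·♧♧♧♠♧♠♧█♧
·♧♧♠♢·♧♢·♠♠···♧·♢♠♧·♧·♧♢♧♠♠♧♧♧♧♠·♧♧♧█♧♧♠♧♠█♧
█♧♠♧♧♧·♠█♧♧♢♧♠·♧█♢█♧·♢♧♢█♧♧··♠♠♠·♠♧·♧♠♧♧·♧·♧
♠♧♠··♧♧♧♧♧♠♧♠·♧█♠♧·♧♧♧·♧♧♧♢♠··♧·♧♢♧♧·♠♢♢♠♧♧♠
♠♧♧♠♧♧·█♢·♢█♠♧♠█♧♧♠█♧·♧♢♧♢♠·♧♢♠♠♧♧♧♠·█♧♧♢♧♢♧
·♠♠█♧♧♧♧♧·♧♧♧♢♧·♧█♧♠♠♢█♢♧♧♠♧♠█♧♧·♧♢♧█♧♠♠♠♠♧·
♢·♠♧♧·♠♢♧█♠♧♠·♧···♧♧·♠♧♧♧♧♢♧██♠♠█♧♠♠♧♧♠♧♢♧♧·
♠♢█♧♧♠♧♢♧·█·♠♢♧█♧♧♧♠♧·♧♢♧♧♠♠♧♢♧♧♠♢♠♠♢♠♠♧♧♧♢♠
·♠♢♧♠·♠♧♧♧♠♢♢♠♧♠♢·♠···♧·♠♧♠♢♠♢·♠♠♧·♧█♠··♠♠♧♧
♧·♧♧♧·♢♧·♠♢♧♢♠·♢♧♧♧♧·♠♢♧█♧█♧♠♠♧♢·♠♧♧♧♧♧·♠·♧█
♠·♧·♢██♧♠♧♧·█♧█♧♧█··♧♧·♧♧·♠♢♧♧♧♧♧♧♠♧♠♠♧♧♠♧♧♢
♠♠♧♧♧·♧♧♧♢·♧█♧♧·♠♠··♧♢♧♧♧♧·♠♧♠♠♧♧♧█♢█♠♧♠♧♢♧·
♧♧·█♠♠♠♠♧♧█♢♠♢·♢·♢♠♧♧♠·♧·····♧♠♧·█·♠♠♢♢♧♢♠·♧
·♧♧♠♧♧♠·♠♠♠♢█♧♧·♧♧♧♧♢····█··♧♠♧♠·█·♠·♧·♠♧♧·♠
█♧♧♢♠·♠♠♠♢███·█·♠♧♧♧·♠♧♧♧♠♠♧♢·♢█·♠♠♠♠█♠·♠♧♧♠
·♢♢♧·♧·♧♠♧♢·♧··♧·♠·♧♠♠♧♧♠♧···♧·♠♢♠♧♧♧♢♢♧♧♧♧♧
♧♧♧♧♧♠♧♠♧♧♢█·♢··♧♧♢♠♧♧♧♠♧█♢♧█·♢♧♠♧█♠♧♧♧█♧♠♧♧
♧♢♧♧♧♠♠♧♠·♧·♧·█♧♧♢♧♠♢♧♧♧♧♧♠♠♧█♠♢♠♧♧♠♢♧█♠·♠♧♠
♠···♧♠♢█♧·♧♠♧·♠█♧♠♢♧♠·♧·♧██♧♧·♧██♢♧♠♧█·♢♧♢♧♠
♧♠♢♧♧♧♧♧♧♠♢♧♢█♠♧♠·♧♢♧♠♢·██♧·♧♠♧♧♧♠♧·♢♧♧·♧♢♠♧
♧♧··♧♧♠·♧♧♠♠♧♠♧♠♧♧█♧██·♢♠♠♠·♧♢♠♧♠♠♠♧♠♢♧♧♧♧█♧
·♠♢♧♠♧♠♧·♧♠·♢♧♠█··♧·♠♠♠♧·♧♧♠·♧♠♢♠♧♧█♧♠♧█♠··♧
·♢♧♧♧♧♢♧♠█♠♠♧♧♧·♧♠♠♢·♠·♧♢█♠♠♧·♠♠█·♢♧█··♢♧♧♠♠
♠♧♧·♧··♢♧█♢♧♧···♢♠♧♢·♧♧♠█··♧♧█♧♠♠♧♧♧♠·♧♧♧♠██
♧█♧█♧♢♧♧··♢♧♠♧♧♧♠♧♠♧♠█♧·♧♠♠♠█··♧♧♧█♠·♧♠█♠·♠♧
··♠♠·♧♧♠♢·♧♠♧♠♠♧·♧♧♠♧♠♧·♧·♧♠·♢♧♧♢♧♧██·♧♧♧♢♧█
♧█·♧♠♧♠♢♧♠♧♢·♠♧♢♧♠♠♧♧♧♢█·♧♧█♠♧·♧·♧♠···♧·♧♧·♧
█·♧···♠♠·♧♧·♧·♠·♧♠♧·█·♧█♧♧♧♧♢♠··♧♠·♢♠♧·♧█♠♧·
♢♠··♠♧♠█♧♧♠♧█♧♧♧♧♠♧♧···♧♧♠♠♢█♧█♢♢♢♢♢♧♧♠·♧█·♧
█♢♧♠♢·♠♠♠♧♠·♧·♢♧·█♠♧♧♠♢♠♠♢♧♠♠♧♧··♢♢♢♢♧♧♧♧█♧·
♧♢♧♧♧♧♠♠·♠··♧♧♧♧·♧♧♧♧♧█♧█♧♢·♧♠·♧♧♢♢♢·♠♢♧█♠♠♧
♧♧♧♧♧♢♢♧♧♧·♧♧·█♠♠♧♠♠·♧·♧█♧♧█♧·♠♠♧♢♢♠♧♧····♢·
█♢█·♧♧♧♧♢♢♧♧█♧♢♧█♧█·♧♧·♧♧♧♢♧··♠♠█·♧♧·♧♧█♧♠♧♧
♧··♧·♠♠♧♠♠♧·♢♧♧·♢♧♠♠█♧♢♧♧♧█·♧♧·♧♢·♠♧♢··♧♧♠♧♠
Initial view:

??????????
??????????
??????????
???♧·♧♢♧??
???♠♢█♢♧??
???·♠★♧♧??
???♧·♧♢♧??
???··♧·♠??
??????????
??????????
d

??????????
??????????
??????????
??♧·♧♢♧♢??
??♠♢█♢♧♧??
??·♠♧★♧♧??
??♧·♧♢♧♧??
??··♧·♠♧??
??????????
??????????

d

??????????
??????????
??????????
?♧·♧♢♧♢♠??
?♠♢█♢♧♧♠??
?·♠♧♧★♧♢??
?♧·♧♢♧♧♠??
?··♧·♠♧♠??
??????????
??????????

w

??????????
??????????
??????????
???·♧♧♧♢??
?♧·♧♢♧♢♠??
?♠♢█♢★♧♠??
?·♠♧♧♧♧♢??
?♧·♧♢♧♧♠??
?··♧·♠♧♠??
??????????

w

??????????
??????????
??????????
???♧♢█♧♧??
???·♧♧♧♢??
?♧·♧♢★♢♠??
?♠♢█♢♧♧♠??
?·♠♧♧♧♧♢??
?♧·♧♢♧♧♠??
?··♧·♠♧♠??

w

??????????
??????????
??????????
???♧♢♧♠♠??
???♧♢█♧♧??
???·♧★♧♢??
?♧·♧♢♧♢♠??
?♠♢█♢♧♧♠??
?·♠♧♧♧♧♢??
?♧·♧♢♧♧♠??

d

??????????
??????????
??????????
??♧♢♧♠♠♧??
??♧♢█♧♧·??
??·♧♧★♢♠??
♧·♧♢♧♢♠·??
♠♢█♢♧♧♠♧??
·♠♧♧♧♧♢???
♧·♧♢♧♧♠???

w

██████████
??????????
??????????
???·♢♧♧♧??
??♧♢♧♠♠♧??
??♧♢█★♧·??
??·♧♧♧♢♠??
♧·♧♢♧♢♠·??
♠♢█♢♧♧♠♧??
·♠♧♧♧♧♢???

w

██████████
██████████
??????????
???♧·♧·♠??
???·♢♧♧♧??
??♧♢♧★♠♧??
??♧♢█♧♧·??
??·♧♧♧♢♠??
♧·♧♢♧♢♠·??
♠♢█♢♧♧♠♧??

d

██████████
██████████
??????????
??♧·♧·♠♧??
??·♢♧♧♧♧??
?♧♢♧♠★♧♧??
?♧♢█♧♧··??
?·♧♧♧♢♠·??
·♧♢♧♢♠·???
♢█♢♧♧♠♧???

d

██████████
██████████
??????????
?♧·♧·♠♧♧??
?·♢♧♧♧♧♧??
♧♢♧♠♠★♧♧??
♧♢█♧♧··♠??
·♧♧♧♢♠··??
♧♢♧♢♠·????
█♢♧♧♠♧????

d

██████████
██████████
??????????
♧·♧·♠♧♧♧??
·♢♧♧♧♧♧·??
♢♧♠♠♧★♧♧??
♢█♧♧··♠♠??
♧♧♧♢♠··♧??
♢♧♢♠·?????
♢♧♧♠♧?????

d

██████████
██████████
??????????
·♧·♠♧♧♧♢??
♢♧♧♧♧♧·♠??
♧♠♠♧♧★♧♠??
█♧♧··♠♠♠??
♧♧♢♠··♧·??
♧♢♠·??????
♧♧♠♧??????

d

██████████
██████████
??????????
♧·♠♧♧♧♢█??
♧♧♧♧♧·♠♧??
♠♠♧♧♧★♠·??
♧♧··♠♠♠·??
♧♢♠··♧·♧??
♢♠·???????
♧♠♧???????

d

██████████
██████████
??????????
·♠♧♧♧♢█·??
♧♧♧♧·♠♧█??
♠♧♧♧♧★·♧??
♧··♠♠♠·♠??
♢♠··♧·♧♢??
♠·????????
♠♧????????

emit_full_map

???♧·♧·♠♧♧♧♢█·
???·♢♧♧♧♧♧·♠♧█
??♧♢♧♠♠♧♧♧♧★·♧
??♧♢█♧♧··♠♠♠·♠
??·♧♧♧♢♠··♧·♧♢
♧·♧♢♧♢♠·??????
♠♢█♢♧♧♠♧??????
·♠♧♧♧♧♢???????
♧·♧♢♧♧♠???????
··♧·♠♧♠???????

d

██████████
██████████
??????????
♠♧♧♧♢█·♠??
♧♧♧·♠♧█·??
♧♧♧♧♠★♧♧??
··♠♠♠·♠♧??
♠··♧·♧♢♧??
·?????????
♧?????????

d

██████████
██████████
??????????
♧♧♧♢█·♠·??
♧♧·♠♧█·♧??
♧♧♧♠·★♧♧??
·♠♠♠·♠♧·??
··♧·♧♢♧♧??
??????????
??????????

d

██████████
██████████
??????????
♧♧♢█·♠·♧??
♧·♠♧█·♧♧??
♧♧♠·♧★♧█??
♠♠♠·♠♧·♧??
·♧·♧♢♧♧·??
??????????
??????????

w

██████████
██████████
██████████
???█♧█♧█??
♧♧♢█·♠·♧??
♧·♠♧█★♧♧??
♧♧♠·♧♧♧█??
♠♠♠·♠♧·♧??
·♧·♧♢♧♧·??
??????????

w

██████████
██████████
██████████
██████████
???█♧█♧█??
♧♧♢█·★·♧??
♧·♠♧█·♧♧??
♧♧♠·♧♧♧█??
♠♠♠·♠♧·♧??
·♧·♧♢♧♧·??

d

██████████
██████████
██████████
██████████
??█♧█♧█·??
♧♢█·♠★♧·??
·♠♧█·♧♧♧??
♧♠·♧♧♧█♧??
♠♠·♠♧·♧???
♧·♧♢♧♧·???

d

██████████
██████████
██████████
██████████
?█♧█♧█··??
♢█·♠·★·♠??
♠♧█·♧♧♧♠??
♠·♧♧♧█♧♧??
♠·♠♧·♧????
·♧♢♧♧·????

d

██████████
██████████
██████████
██████████
█♧█♧█··♧??
█·♠·♧★♠♧??
♧█·♧♧♧♠♧??
·♧♧♧█♧♧♠??
·♠♧·♧?????
♧♢♧♧·?????

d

██████████
██████████
██████████
██████████
♧█♧█··♧♧??
·♠·♧·★♧·??
█·♧♧♧♠♧♠??
♧♧♧█♧♧♠♧??
♠♧·♧??????
♢♧♧·??????

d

██████████
██████████
██████████
██████████
█♧█··♧♧♧??
♠·♧·♠★·♠??
·♧♧♧♠♧♠♧??
♧♧█♧♧♠♧♠??
♧·♧???????
♧♧·???????

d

██████████
██████████
██████████
██████████
♧█··♧♧♧♢?█
·♧·♠♧★♠·?█
♧♧♧♠♧♠♧█?█
♧█♧♧♠♧♠█?█
·♧???????█
♧·???????█

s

██████████
██████████
██████████
♧█··♧♧♧♢?█
·♧·♠♧·♠·?█
♧♧♧♠♧★♧█?█
♧█♧♧♠♧♠█?█
·♧?♧♧·♧·?█
♧·???????█
?????????█

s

██████████
██████████
♧█··♧♧♧♢?█
·♧·♠♧·♠·?█
♧♧♧♠♧♠♧█?█
♧█♧♧♠★♠█?█
·♧?♧♧·♧·?█
♧·?♢♢♠♧♧?█
?????????█
?????????█

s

██████████
♧█··♧♧♧♢?█
·♧·♠♧·♠·?█
♧♧♧♠♧♠♧█?█
♧█♧♧♠♧♠█?█
·♧?♧♧★♧·?█
♧·?♢♢♠♧♧?█
???♧♧♢♧♢?█
?????????█
?????????█

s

♧█··♧♧♧♢?█
·♧·♠♧·♠·?█
♧♧♧♠♧♠♧█?█
♧█♧♧♠♧♠█?█
·♧?♧♧·♧·?█
♧·?♢♢★♧♧?█
???♧♧♢♧♢?█
???♠♠♠♠♧?█
?????????█
?????????█

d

█··♧♧♧♢?██
♧·♠♧·♠·?██
♧♧♠♧♠♧█?██
█♧♧♠♧♠█♧██
♧?♧♧·♧·♧██
·?♢♢♠★♧♠██
??♧♧♢♧♢♧██
??♠♠♠♠♧·██
????????██
????????██

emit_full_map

????????????█♧█♧█··♧♧♧♢?
???♧·♧·♠♧♧♧♢█·♠·♧·♠♧·♠·?
???·♢♧♧♧♧♧·♠♧█·♧♧♧♠♧♠♧█?
??♧♢♧♠♠♧♧♧♧♠·♧♧♧█♧♧♠♧♠█♧
??♧♢█♧♧··♠♠♠·♠♧·♧?♧♧·♧·♧
??·♧♧♧♢♠··♧·♧♢♧♧·?♢♢♠★♧♠
♧·♧♢♧♢♠·??????????♧♧♢♧♢♧
♠♢█♢♧♧♠♧??????????♠♠♠♠♧·
·♠♧♧♧♧♢?????????????????
♧·♧♢♧♧♠?????????????????
··♧·♠♧♠?????????????????
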